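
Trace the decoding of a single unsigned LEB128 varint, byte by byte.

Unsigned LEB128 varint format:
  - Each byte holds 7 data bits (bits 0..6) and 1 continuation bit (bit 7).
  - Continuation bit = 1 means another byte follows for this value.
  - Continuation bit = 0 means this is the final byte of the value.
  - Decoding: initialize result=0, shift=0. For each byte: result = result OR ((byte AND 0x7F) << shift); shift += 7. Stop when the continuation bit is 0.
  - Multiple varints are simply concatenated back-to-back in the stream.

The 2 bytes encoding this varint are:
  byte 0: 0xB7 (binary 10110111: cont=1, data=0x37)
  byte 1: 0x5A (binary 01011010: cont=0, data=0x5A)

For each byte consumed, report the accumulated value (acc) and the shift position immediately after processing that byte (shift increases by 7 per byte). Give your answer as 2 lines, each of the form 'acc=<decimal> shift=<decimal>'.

Answer: acc=55 shift=7
acc=11575 shift=14

Derivation:
byte 0=0xB7: payload=0x37=55, contrib = 55<<0 = 55; acc -> 55, shift -> 7
byte 1=0x5A: payload=0x5A=90, contrib = 90<<7 = 11520; acc -> 11575, shift -> 14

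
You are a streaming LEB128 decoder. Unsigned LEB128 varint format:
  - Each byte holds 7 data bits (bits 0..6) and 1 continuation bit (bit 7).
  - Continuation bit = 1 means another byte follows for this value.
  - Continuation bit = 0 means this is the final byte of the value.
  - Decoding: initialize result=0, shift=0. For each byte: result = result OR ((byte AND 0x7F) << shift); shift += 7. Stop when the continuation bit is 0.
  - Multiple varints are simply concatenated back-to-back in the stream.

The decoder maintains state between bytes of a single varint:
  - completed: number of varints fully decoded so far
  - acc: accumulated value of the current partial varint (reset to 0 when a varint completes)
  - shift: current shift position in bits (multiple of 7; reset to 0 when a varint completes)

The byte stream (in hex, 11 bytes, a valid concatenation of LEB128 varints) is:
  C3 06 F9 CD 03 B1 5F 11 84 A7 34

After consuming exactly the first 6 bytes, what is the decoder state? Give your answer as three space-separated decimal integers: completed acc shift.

Answer: 2 49 7

Derivation:
byte[0]=0xC3 cont=1 payload=0x43: acc |= 67<<0 -> completed=0 acc=67 shift=7
byte[1]=0x06 cont=0 payload=0x06: varint #1 complete (value=835); reset -> completed=1 acc=0 shift=0
byte[2]=0xF9 cont=1 payload=0x79: acc |= 121<<0 -> completed=1 acc=121 shift=7
byte[3]=0xCD cont=1 payload=0x4D: acc |= 77<<7 -> completed=1 acc=9977 shift=14
byte[4]=0x03 cont=0 payload=0x03: varint #2 complete (value=59129); reset -> completed=2 acc=0 shift=0
byte[5]=0xB1 cont=1 payload=0x31: acc |= 49<<0 -> completed=2 acc=49 shift=7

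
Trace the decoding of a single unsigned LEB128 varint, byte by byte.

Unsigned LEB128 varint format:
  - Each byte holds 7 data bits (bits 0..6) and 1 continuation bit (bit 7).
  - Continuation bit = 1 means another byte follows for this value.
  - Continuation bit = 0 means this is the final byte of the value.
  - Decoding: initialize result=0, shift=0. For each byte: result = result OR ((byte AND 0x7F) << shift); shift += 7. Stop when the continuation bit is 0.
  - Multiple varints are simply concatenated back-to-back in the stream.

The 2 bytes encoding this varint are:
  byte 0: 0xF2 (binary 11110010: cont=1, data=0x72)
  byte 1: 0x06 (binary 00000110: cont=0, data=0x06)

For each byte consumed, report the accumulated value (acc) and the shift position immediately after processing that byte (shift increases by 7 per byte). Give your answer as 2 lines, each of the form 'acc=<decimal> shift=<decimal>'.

byte 0=0xF2: payload=0x72=114, contrib = 114<<0 = 114; acc -> 114, shift -> 7
byte 1=0x06: payload=0x06=6, contrib = 6<<7 = 768; acc -> 882, shift -> 14

Answer: acc=114 shift=7
acc=882 shift=14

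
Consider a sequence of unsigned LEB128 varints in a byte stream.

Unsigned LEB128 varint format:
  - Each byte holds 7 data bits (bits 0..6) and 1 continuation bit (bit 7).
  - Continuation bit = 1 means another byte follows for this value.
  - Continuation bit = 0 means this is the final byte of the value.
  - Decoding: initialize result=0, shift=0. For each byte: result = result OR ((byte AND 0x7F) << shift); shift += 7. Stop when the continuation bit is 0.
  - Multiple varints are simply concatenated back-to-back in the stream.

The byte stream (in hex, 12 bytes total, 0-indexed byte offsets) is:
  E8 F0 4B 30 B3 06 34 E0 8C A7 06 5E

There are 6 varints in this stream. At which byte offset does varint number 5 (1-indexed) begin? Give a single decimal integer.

  byte[0]=0xE8 cont=1 payload=0x68=104: acc |= 104<<0 -> acc=104 shift=7
  byte[1]=0xF0 cont=1 payload=0x70=112: acc |= 112<<7 -> acc=14440 shift=14
  byte[2]=0x4B cont=0 payload=0x4B=75: acc |= 75<<14 -> acc=1243240 shift=21 [end]
Varint 1: bytes[0:3] = E8 F0 4B -> value 1243240 (3 byte(s))
  byte[3]=0x30 cont=0 payload=0x30=48: acc |= 48<<0 -> acc=48 shift=7 [end]
Varint 2: bytes[3:4] = 30 -> value 48 (1 byte(s))
  byte[4]=0xB3 cont=1 payload=0x33=51: acc |= 51<<0 -> acc=51 shift=7
  byte[5]=0x06 cont=0 payload=0x06=6: acc |= 6<<7 -> acc=819 shift=14 [end]
Varint 3: bytes[4:6] = B3 06 -> value 819 (2 byte(s))
  byte[6]=0x34 cont=0 payload=0x34=52: acc |= 52<<0 -> acc=52 shift=7 [end]
Varint 4: bytes[6:7] = 34 -> value 52 (1 byte(s))
  byte[7]=0xE0 cont=1 payload=0x60=96: acc |= 96<<0 -> acc=96 shift=7
  byte[8]=0x8C cont=1 payload=0x0C=12: acc |= 12<<7 -> acc=1632 shift=14
  byte[9]=0xA7 cont=1 payload=0x27=39: acc |= 39<<14 -> acc=640608 shift=21
  byte[10]=0x06 cont=0 payload=0x06=6: acc |= 6<<21 -> acc=13223520 shift=28 [end]
Varint 5: bytes[7:11] = E0 8C A7 06 -> value 13223520 (4 byte(s))
  byte[11]=0x5E cont=0 payload=0x5E=94: acc |= 94<<0 -> acc=94 shift=7 [end]
Varint 6: bytes[11:12] = 5E -> value 94 (1 byte(s))

Answer: 7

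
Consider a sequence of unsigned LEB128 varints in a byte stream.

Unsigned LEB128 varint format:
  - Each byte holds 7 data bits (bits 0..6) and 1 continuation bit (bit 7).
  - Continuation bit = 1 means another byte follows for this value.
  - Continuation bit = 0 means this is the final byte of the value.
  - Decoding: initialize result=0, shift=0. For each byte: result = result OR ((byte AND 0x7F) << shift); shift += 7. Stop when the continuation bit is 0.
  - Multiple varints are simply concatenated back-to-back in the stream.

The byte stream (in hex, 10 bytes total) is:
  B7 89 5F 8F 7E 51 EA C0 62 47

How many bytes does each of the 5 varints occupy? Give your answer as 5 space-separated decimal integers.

Answer: 3 2 1 3 1

Derivation:
  byte[0]=0xB7 cont=1 payload=0x37=55: acc |= 55<<0 -> acc=55 shift=7
  byte[1]=0x89 cont=1 payload=0x09=9: acc |= 9<<7 -> acc=1207 shift=14
  byte[2]=0x5F cont=0 payload=0x5F=95: acc |= 95<<14 -> acc=1557687 shift=21 [end]
Varint 1: bytes[0:3] = B7 89 5F -> value 1557687 (3 byte(s))
  byte[3]=0x8F cont=1 payload=0x0F=15: acc |= 15<<0 -> acc=15 shift=7
  byte[4]=0x7E cont=0 payload=0x7E=126: acc |= 126<<7 -> acc=16143 shift=14 [end]
Varint 2: bytes[3:5] = 8F 7E -> value 16143 (2 byte(s))
  byte[5]=0x51 cont=0 payload=0x51=81: acc |= 81<<0 -> acc=81 shift=7 [end]
Varint 3: bytes[5:6] = 51 -> value 81 (1 byte(s))
  byte[6]=0xEA cont=1 payload=0x6A=106: acc |= 106<<0 -> acc=106 shift=7
  byte[7]=0xC0 cont=1 payload=0x40=64: acc |= 64<<7 -> acc=8298 shift=14
  byte[8]=0x62 cont=0 payload=0x62=98: acc |= 98<<14 -> acc=1613930 shift=21 [end]
Varint 4: bytes[6:9] = EA C0 62 -> value 1613930 (3 byte(s))
  byte[9]=0x47 cont=0 payload=0x47=71: acc |= 71<<0 -> acc=71 shift=7 [end]
Varint 5: bytes[9:10] = 47 -> value 71 (1 byte(s))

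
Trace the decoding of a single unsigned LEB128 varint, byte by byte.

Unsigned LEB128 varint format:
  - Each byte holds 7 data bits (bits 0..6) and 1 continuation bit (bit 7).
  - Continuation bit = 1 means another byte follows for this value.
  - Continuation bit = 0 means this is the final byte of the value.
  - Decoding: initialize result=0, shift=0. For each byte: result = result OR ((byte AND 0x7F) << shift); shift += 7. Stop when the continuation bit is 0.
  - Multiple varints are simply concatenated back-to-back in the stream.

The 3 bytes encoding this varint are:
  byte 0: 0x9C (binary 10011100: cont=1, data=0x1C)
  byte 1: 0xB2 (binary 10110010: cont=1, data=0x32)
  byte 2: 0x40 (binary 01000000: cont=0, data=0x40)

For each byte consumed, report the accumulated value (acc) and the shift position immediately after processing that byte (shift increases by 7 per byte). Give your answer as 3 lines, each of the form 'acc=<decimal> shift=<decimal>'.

Answer: acc=28 shift=7
acc=6428 shift=14
acc=1055004 shift=21

Derivation:
byte 0=0x9C: payload=0x1C=28, contrib = 28<<0 = 28; acc -> 28, shift -> 7
byte 1=0xB2: payload=0x32=50, contrib = 50<<7 = 6400; acc -> 6428, shift -> 14
byte 2=0x40: payload=0x40=64, contrib = 64<<14 = 1048576; acc -> 1055004, shift -> 21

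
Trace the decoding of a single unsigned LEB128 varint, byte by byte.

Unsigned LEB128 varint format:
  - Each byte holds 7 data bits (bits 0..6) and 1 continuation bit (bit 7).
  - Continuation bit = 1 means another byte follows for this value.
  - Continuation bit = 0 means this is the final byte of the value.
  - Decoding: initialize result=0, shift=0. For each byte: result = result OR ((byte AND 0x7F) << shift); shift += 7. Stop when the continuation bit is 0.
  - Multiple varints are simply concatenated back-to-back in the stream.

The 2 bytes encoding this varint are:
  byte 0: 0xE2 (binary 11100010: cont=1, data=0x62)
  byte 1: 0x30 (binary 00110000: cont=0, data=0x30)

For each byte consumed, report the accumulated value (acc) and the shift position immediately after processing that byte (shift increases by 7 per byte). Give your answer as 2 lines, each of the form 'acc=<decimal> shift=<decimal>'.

byte 0=0xE2: payload=0x62=98, contrib = 98<<0 = 98; acc -> 98, shift -> 7
byte 1=0x30: payload=0x30=48, contrib = 48<<7 = 6144; acc -> 6242, shift -> 14

Answer: acc=98 shift=7
acc=6242 shift=14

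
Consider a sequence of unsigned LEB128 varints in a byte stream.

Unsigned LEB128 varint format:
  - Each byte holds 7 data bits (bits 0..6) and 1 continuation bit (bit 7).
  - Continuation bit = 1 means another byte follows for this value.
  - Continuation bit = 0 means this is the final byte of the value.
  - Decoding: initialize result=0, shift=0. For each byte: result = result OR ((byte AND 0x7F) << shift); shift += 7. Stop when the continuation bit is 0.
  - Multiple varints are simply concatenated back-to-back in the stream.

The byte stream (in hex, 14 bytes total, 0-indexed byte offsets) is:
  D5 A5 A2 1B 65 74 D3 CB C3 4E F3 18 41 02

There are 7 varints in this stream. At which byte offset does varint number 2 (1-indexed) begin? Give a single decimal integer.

  byte[0]=0xD5 cont=1 payload=0x55=85: acc |= 85<<0 -> acc=85 shift=7
  byte[1]=0xA5 cont=1 payload=0x25=37: acc |= 37<<7 -> acc=4821 shift=14
  byte[2]=0xA2 cont=1 payload=0x22=34: acc |= 34<<14 -> acc=561877 shift=21
  byte[3]=0x1B cont=0 payload=0x1B=27: acc |= 27<<21 -> acc=57184981 shift=28 [end]
Varint 1: bytes[0:4] = D5 A5 A2 1B -> value 57184981 (4 byte(s))
  byte[4]=0x65 cont=0 payload=0x65=101: acc |= 101<<0 -> acc=101 shift=7 [end]
Varint 2: bytes[4:5] = 65 -> value 101 (1 byte(s))
  byte[5]=0x74 cont=0 payload=0x74=116: acc |= 116<<0 -> acc=116 shift=7 [end]
Varint 3: bytes[5:6] = 74 -> value 116 (1 byte(s))
  byte[6]=0xD3 cont=1 payload=0x53=83: acc |= 83<<0 -> acc=83 shift=7
  byte[7]=0xCB cont=1 payload=0x4B=75: acc |= 75<<7 -> acc=9683 shift=14
  byte[8]=0xC3 cont=1 payload=0x43=67: acc |= 67<<14 -> acc=1107411 shift=21
  byte[9]=0x4E cont=0 payload=0x4E=78: acc |= 78<<21 -> acc=164685267 shift=28 [end]
Varint 4: bytes[6:10] = D3 CB C3 4E -> value 164685267 (4 byte(s))
  byte[10]=0xF3 cont=1 payload=0x73=115: acc |= 115<<0 -> acc=115 shift=7
  byte[11]=0x18 cont=0 payload=0x18=24: acc |= 24<<7 -> acc=3187 shift=14 [end]
Varint 5: bytes[10:12] = F3 18 -> value 3187 (2 byte(s))
  byte[12]=0x41 cont=0 payload=0x41=65: acc |= 65<<0 -> acc=65 shift=7 [end]
Varint 6: bytes[12:13] = 41 -> value 65 (1 byte(s))
  byte[13]=0x02 cont=0 payload=0x02=2: acc |= 2<<0 -> acc=2 shift=7 [end]
Varint 7: bytes[13:14] = 02 -> value 2 (1 byte(s))

Answer: 4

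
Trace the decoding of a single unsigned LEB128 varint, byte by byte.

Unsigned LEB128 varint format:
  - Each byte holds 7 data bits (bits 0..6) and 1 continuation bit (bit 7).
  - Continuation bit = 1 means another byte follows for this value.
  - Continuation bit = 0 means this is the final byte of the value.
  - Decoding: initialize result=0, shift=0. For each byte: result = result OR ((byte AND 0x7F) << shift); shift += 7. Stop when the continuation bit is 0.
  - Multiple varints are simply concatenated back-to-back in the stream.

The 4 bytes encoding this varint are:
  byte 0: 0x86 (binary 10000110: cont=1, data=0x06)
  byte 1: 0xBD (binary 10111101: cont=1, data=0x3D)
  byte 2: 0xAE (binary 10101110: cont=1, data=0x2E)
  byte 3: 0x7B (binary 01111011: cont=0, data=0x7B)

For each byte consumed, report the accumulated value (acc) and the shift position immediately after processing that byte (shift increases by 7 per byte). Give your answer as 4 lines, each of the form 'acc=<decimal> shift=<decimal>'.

Answer: acc=6 shift=7
acc=7814 shift=14
acc=761478 shift=21
acc=258711174 shift=28

Derivation:
byte 0=0x86: payload=0x06=6, contrib = 6<<0 = 6; acc -> 6, shift -> 7
byte 1=0xBD: payload=0x3D=61, contrib = 61<<7 = 7808; acc -> 7814, shift -> 14
byte 2=0xAE: payload=0x2E=46, contrib = 46<<14 = 753664; acc -> 761478, shift -> 21
byte 3=0x7B: payload=0x7B=123, contrib = 123<<21 = 257949696; acc -> 258711174, shift -> 28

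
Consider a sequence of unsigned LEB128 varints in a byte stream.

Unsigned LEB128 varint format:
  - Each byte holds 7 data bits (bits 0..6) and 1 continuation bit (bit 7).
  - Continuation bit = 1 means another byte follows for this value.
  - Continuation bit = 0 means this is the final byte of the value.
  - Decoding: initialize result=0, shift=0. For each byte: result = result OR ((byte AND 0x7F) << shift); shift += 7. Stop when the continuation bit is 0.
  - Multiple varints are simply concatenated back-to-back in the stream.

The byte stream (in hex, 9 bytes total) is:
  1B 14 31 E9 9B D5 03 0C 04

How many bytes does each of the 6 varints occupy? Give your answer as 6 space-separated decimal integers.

  byte[0]=0x1B cont=0 payload=0x1B=27: acc |= 27<<0 -> acc=27 shift=7 [end]
Varint 1: bytes[0:1] = 1B -> value 27 (1 byte(s))
  byte[1]=0x14 cont=0 payload=0x14=20: acc |= 20<<0 -> acc=20 shift=7 [end]
Varint 2: bytes[1:2] = 14 -> value 20 (1 byte(s))
  byte[2]=0x31 cont=0 payload=0x31=49: acc |= 49<<0 -> acc=49 shift=7 [end]
Varint 3: bytes[2:3] = 31 -> value 49 (1 byte(s))
  byte[3]=0xE9 cont=1 payload=0x69=105: acc |= 105<<0 -> acc=105 shift=7
  byte[4]=0x9B cont=1 payload=0x1B=27: acc |= 27<<7 -> acc=3561 shift=14
  byte[5]=0xD5 cont=1 payload=0x55=85: acc |= 85<<14 -> acc=1396201 shift=21
  byte[6]=0x03 cont=0 payload=0x03=3: acc |= 3<<21 -> acc=7687657 shift=28 [end]
Varint 4: bytes[3:7] = E9 9B D5 03 -> value 7687657 (4 byte(s))
  byte[7]=0x0C cont=0 payload=0x0C=12: acc |= 12<<0 -> acc=12 shift=7 [end]
Varint 5: bytes[7:8] = 0C -> value 12 (1 byte(s))
  byte[8]=0x04 cont=0 payload=0x04=4: acc |= 4<<0 -> acc=4 shift=7 [end]
Varint 6: bytes[8:9] = 04 -> value 4 (1 byte(s))

Answer: 1 1 1 4 1 1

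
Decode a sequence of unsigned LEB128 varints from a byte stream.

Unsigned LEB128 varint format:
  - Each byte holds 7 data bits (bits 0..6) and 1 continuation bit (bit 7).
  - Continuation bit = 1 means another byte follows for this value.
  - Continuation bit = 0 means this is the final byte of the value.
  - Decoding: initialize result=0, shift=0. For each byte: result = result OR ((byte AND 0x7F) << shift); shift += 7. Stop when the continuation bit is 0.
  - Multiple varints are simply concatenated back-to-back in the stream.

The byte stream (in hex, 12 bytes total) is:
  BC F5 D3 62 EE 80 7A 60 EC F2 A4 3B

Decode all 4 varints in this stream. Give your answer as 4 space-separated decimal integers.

Answer: 206895804 1998958 96 124336492

Derivation:
  byte[0]=0xBC cont=1 payload=0x3C=60: acc |= 60<<0 -> acc=60 shift=7
  byte[1]=0xF5 cont=1 payload=0x75=117: acc |= 117<<7 -> acc=15036 shift=14
  byte[2]=0xD3 cont=1 payload=0x53=83: acc |= 83<<14 -> acc=1374908 shift=21
  byte[3]=0x62 cont=0 payload=0x62=98: acc |= 98<<21 -> acc=206895804 shift=28 [end]
Varint 1: bytes[0:4] = BC F5 D3 62 -> value 206895804 (4 byte(s))
  byte[4]=0xEE cont=1 payload=0x6E=110: acc |= 110<<0 -> acc=110 shift=7
  byte[5]=0x80 cont=1 payload=0x00=0: acc |= 0<<7 -> acc=110 shift=14
  byte[6]=0x7A cont=0 payload=0x7A=122: acc |= 122<<14 -> acc=1998958 shift=21 [end]
Varint 2: bytes[4:7] = EE 80 7A -> value 1998958 (3 byte(s))
  byte[7]=0x60 cont=0 payload=0x60=96: acc |= 96<<0 -> acc=96 shift=7 [end]
Varint 3: bytes[7:8] = 60 -> value 96 (1 byte(s))
  byte[8]=0xEC cont=1 payload=0x6C=108: acc |= 108<<0 -> acc=108 shift=7
  byte[9]=0xF2 cont=1 payload=0x72=114: acc |= 114<<7 -> acc=14700 shift=14
  byte[10]=0xA4 cont=1 payload=0x24=36: acc |= 36<<14 -> acc=604524 shift=21
  byte[11]=0x3B cont=0 payload=0x3B=59: acc |= 59<<21 -> acc=124336492 shift=28 [end]
Varint 4: bytes[8:12] = EC F2 A4 3B -> value 124336492 (4 byte(s))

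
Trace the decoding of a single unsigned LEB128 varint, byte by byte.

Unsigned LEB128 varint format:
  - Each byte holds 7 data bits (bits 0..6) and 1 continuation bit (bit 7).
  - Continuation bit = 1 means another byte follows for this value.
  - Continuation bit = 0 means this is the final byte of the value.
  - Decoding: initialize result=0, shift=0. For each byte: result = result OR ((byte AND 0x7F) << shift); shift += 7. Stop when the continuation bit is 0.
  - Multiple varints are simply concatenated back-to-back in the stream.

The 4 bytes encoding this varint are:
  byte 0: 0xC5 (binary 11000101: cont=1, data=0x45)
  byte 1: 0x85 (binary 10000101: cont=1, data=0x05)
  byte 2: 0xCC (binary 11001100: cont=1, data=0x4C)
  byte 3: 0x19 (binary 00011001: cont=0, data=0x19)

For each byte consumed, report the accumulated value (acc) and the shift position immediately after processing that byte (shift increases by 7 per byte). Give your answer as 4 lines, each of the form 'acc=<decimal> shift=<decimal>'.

byte 0=0xC5: payload=0x45=69, contrib = 69<<0 = 69; acc -> 69, shift -> 7
byte 1=0x85: payload=0x05=5, contrib = 5<<7 = 640; acc -> 709, shift -> 14
byte 2=0xCC: payload=0x4C=76, contrib = 76<<14 = 1245184; acc -> 1245893, shift -> 21
byte 3=0x19: payload=0x19=25, contrib = 25<<21 = 52428800; acc -> 53674693, shift -> 28

Answer: acc=69 shift=7
acc=709 shift=14
acc=1245893 shift=21
acc=53674693 shift=28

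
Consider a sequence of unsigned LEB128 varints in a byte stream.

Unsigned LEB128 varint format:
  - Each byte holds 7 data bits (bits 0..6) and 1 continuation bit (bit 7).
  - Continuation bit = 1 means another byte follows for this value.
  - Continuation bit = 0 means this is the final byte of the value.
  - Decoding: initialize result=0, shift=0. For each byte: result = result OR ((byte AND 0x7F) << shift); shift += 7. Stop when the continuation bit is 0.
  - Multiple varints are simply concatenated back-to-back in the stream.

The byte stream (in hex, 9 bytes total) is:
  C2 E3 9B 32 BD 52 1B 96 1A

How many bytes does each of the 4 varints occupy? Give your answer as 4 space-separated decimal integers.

Answer: 4 2 1 2

Derivation:
  byte[0]=0xC2 cont=1 payload=0x42=66: acc |= 66<<0 -> acc=66 shift=7
  byte[1]=0xE3 cont=1 payload=0x63=99: acc |= 99<<7 -> acc=12738 shift=14
  byte[2]=0x9B cont=1 payload=0x1B=27: acc |= 27<<14 -> acc=455106 shift=21
  byte[3]=0x32 cont=0 payload=0x32=50: acc |= 50<<21 -> acc=105312706 shift=28 [end]
Varint 1: bytes[0:4] = C2 E3 9B 32 -> value 105312706 (4 byte(s))
  byte[4]=0xBD cont=1 payload=0x3D=61: acc |= 61<<0 -> acc=61 shift=7
  byte[5]=0x52 cont=0 payload=0x52=82: acc |= 82<<7 -> acc=10557 shift=14 [end]
Varint 2: bytes[4:6] = BD 52 -> value 10557 (2 byte(s))
  byte[6]=0x1B cont=0 payload=0x1B=27: acc |= 27<<0 -> acc=27 shift=7 [end]
Varint 3: bytes[6:7] = 1B -> value 27 (1 byte(s))
  byte[7]=0x96 cont=1 payload=0x16=22: acc |= 22<<0 -> acc=22 shift=7
  byte[8]=0x1A cont=0 payload=0x1A=26: acc |= 26<<7 -> acc=3350 shift=14 [end]
Varint 4: bytes[7:9] = 96 1A -> value 3350 (2 byte(s))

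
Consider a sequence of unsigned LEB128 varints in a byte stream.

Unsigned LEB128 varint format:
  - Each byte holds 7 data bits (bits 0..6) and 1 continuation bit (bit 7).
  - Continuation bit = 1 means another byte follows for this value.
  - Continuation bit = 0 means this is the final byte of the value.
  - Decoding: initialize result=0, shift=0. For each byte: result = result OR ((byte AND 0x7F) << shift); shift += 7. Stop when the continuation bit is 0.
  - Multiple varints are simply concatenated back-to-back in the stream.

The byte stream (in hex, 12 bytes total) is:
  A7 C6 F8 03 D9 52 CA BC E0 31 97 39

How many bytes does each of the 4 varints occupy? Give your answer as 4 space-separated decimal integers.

  byte[0]=0xA7 cont=1 payload=0x27=39: acc |= 39<<0 -> acc=39 shift=7
  byte[1]=0xC6 cont=1 payload=0x46=70: acc |= 70<<7 -> acc=8999 shift=14
  byte[2]=0xF8 cont=1 payload=0x78=120: acc |= 120<<14 -> acc=1975079 shift=21
  byte[3]=0x03 cont=0 payload=0x03=3: acc |= 3<<21 -> acc=8266535 shift=28 [end]
Varint 1: bytes[0:4] = A7 C6 F8 03 -> value 8266535 (4 byte(s))
  byte[4]=0xD9 cont=1 payload=0x59=89: acc |= 89<<0 -> acc=89 shift=7
  byte[5]=0x52 cont=0 payload=0x52=82: acc |= 82<<7 -> acc=10585 shift=14 [end]
Varint 2: bytes[4:6] = D9 52 -> value 10585 (2 byte(s))
  byte[6]=0xCA cont=1 payload=0x4A=74: acc |= 74<<0 -> acc=74 shift=7
  byte[7]=0xBC cont=1 payload=0x3C=60: acc |= 60<<7 -> acc=7754 shift=14
  byte[8]=0xE0 cont=1 payload=0x60=96: acc |= 96<<14 -> acc=1580618 shift=21
  byte[9]=0x31 cont=0 payload=0x31=49: acc |= 49<<21 -> acc=104341066 shift=28 [end]
Varint 3: bytes[6:10] = CA BC E0 31 -> value 104341066 (4 byte(s))
  byte[10]=0x97 cont=1 payload=0x17=23: acc |= 23<<0 -> acc=23 shift=7
  byte[11]=0x39 cont=0 payload=0x39=57: acc |= 57<<7 -> acc=7319 shift=14 [end]
Varint 4: bytes[10:12] = 97 39 -> value 7319 (2 byte(s))

Answer: 4 2 4 2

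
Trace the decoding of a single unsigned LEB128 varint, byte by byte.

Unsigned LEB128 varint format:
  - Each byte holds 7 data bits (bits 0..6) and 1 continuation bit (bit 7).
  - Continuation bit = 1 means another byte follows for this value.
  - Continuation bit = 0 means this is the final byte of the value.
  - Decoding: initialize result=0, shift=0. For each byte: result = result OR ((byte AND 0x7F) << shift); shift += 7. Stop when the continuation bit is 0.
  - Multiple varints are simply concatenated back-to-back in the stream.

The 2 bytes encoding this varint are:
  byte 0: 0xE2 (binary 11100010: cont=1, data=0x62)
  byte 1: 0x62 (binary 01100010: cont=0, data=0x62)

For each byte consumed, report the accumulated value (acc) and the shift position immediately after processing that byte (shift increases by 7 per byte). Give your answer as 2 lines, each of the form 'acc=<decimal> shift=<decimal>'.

byte 0=0xE2: payload=0x62=98, contrib = 98<<0 = 98; acc -> 98, shift -> 7
byte 1=0x62: payload=0x62=98, contrib = 98<<7 = 12544; acc -> 12642, shift -> 14

Answer: acc=98 shift=7
acc=12642 shift=14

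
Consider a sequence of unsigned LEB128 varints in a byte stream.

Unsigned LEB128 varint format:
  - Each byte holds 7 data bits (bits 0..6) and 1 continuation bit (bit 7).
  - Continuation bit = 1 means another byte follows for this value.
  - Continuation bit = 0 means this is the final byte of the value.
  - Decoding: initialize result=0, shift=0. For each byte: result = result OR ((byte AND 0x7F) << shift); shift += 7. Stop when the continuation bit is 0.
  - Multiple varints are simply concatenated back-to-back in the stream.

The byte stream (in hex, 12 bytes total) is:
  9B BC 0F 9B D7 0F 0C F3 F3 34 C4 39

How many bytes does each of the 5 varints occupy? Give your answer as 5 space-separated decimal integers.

  byte[0]=0x9B cont=1 payload=0x1B=27: acc |= 27<<0 -> acc=27 shift=7
  byte[1]=0xBC cont=1 payload=0x3C=60: acc |= 60<<7 -> acc=7707 shift=14
  byte[2]=0x0F cont=0 payload=0x0F=15: acc |= 15<<14 -> acc=253467 shift=21 [end]
Varint 1: bytes[0:3] = 9B BC 0F -> value 253467 (3 byte(s))
  byte[3]=0x9B cont=1 payload=0x1B=27: acc |= 27<<0 -> acc=27 shift=7
  byte[4]=0xD7 cont=1 payload=0x57=87: acc |= 87<<7 -> acc=11163 shift=14
  byte[5]=0x0F cont=0 payload=0x0F=15: acc |= 15<<14 -> acc=256923 shift=21 [end]
Varint 2: bytes[3:6] = 9B D7 0F -> value 256923 (3 byte(s))
  byte[6]=0x0C cont=0 payload=0x0C=12: acc |= 12<<0 -> acc=12 shift=7 [end]
Varint 3: bytes[6:7] = 0C -> value 12 (1 byte(s))
  byte[7]=0xF3 cont=1 payload=0x73=115: acc |= 115<<0 -> acc=115 shift=7
  byte[8]=0xF3 cont=1 payload=0x73=115: acc |= 115<<7 -> acc=14835 shift=14
  byte[9]=0x34 cont=0 payload=0x34=52: acc |= 52<<14 -> acc=866803 shift=21 [end]
Varint 4: bytes[7:10] = F3 F3 34 -> value 866803 (3 byte(s))
  byte[10]=0xC4 cont=1 payload=0x44=68: acc |= 68<<0 -> acc=68 shift=7
  byte[11]=0x39 cont=0 payload=0x39=57: acc |= 57<<7 -> acc=7364 shift=14 [end]
Varint 5: bytes[10:12] = C4 39 -> value 7364 (2 byte(s))

Answer: 3 3 1 3 2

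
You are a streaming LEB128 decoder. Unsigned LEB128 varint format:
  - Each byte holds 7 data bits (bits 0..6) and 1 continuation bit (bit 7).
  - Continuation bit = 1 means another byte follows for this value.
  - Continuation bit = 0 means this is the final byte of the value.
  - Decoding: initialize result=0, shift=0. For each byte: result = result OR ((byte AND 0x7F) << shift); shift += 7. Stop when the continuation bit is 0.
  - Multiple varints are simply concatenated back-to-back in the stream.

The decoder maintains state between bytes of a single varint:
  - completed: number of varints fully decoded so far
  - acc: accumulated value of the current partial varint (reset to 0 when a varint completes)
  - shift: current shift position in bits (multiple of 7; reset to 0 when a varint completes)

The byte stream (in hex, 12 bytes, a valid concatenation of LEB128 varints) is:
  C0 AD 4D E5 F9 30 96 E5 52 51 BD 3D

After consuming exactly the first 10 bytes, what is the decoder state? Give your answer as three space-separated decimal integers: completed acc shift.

byte[0]=0xC0 cont=1 payload=0x40: acc |= 64<<0 -> completed=0 acc=64 shift=7
byte[1]=0xAD cont=1 payload=0x2D: acc |= 45<<7 -> completed=0 acc=5824 shift=14
byte[2]=0x4D cont=0 payload=0x4D: varint #1 complete (value=1267392); reset -> completed=1 acc=0 shift=0
byte[3]=0xE5 cont=1 payload=0x65: acc |= 101<<0 -> completed=1 acc=101 shift=7
byte[4]=0xF9 cont=1 payload=0x79: acc |= 121<<7 -> completed=1 acc=15589 shift=14
byte[5]=0x30 cont=0 payload=0x30: varint #2 complete (value=802021); reset -> completed=2 acc=0 shift=0
byte[6]=0x96 cont=1 payload=0x16: acc |= 22<<0 -> completed=2 acc=22 shift=7
byte[7]=0xE5 cont=1 payload=0x65: acc |= 101<<7 -> completed=2 acc=12950 shift=14
byte[8]=0x52 cont=0 payload=0x52: varint #3 complete (value=1356438); reset -> completed=3 acc=0 shift=0
byte[9]=0x51 cont=0 payload=0x51: varint #4 complete (value=81); reset -> completed=4 acc=0 shift=0

Answer: 4 0 0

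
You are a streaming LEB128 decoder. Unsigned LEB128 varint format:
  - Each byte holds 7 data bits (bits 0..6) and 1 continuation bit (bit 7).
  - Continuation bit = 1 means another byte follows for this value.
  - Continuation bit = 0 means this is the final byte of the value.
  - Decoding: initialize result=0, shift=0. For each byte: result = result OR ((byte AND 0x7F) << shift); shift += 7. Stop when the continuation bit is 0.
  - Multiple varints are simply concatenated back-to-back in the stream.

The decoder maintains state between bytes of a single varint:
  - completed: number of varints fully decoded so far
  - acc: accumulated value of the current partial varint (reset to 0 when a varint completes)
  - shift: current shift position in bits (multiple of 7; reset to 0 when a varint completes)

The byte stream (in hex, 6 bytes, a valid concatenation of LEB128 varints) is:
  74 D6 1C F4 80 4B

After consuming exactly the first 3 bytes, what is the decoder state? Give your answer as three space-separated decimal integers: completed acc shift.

byte[0]=0x74 cont=0 payload=0x74: varint #1 complete (value=116); reset -> completed=1 acc=0 shift=0
byte[1]=0xD6 cont=1 payload=0x56: acc |= 86<<0 -> completed=1 acc=86 shift=7
byte[2]=0x1C cont=0 payload=0x1C: varint #2 complete (value=3670); reset -> completed=2 acc=0 shift=0

Answer: 2 0 0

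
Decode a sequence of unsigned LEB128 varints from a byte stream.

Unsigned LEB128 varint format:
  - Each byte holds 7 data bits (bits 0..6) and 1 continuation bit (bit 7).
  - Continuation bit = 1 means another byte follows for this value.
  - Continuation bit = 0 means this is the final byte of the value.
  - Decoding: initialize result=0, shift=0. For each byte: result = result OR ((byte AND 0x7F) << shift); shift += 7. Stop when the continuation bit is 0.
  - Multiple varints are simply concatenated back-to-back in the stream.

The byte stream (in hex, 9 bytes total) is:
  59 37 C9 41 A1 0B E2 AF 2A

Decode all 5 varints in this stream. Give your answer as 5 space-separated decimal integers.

  byte[0]=0x59 cont=0 payload=0x59=89: acc |= 89<<0 -> acc=89 shift=7 [end]
Varint 1: bytes[0:1] = 59 -> value 89 (1 byte(s))
  byte[1]=0x37 cont=0 payload=0x37=55: acc |= 55<<0 -> acc=55 shift=7 [end]
Varint 2: bytes[1:2] = 37 -> value 55 (1 byte(s))
  byte[2]=0xC9 cont=1 payload=0x49=73: acc |= 73<<0 -> acc=73 shift=7
  byte[3]=0x41 cont=0 payload=0x41=65: acc |= 65<<7 -> acc=8393 shift=14 [end]
Varint 3: bytes[2:4] = C9 41 -> value 8393 (2 byte(s))
  byte[4]=0xA1 cont=1 payload=0x21=33: acc |= 33<<0 -> acc=33 shift=7
  byte[5]=0x0B cont=0 payload=0x0B=11: acc |= 11<<7 -> acc=1441 shift=14 [end]
Varint 4: bytes[4:6] = A1 0B -> value 1441 (2 byte(s))
  byte[6]=0xE2 cont=1 payload=0x62=98: acc |= 98<<0 -> acc=98 shift=7
  byte[7]=0xAF cont=1 payload=0x2F=47: acc |= 47<<7 -> acc=6114 shift=14
  byte[8]=0x2A cont=0 payload=0x2A=42: acc |= 42<<14 -> acc=694242 shift=21 [end]
Varint 5: bytes[6:9] = E2 AF 2A -> value 694242 (3 byte(s))

Answer: 89 55 8393 1441 694242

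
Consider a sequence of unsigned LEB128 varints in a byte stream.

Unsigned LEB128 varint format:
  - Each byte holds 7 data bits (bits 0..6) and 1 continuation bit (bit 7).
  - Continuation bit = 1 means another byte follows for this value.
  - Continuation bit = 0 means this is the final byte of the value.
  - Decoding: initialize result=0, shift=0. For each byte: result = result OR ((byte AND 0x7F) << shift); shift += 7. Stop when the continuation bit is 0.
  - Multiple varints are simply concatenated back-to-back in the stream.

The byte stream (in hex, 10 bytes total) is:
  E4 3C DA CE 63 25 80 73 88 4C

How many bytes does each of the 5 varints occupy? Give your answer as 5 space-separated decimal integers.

Answer: 2 3 1 2 2

Derivation:
  byte[0]=0xE4 cont=1 payload=0x64=100: acc |= 100<<0 -> acc=100 shift=7
  byte[1]=0x3C cont=0 payload=0x3C=60: acc |= 60<<7 -> acc=7780 shift=14 [end]
Varint 1: bytes[0:2] = E4 3C -> value 7780 (2 byte(s))
  byte[2]=0xDA cont=1 payload=0x5A=90: acc |= 90<<0 -> acc=90 shift=7
  byte[3]=0xCE cont=1 payload=0x4E=78: acc |= 78<<7 -> acc=10074 shift=14
  byte[4]=0x63 cont=0 payload=0x63=99: acc |= 99<<14 -> acc=1632090 shift=21 [end]
Varint 2: bytes[2:5] = DA CE 63 -> value 1632090 (3 byte(s))
  byte[5]=0x25 cont=0 payload=0x25=37: acc |= 37<<0 -> acc=37 shift=7 [end]
Varint 3: bytes[5:6] = 25 -> value 37 (1 byte(s))
  byte[6]=0x80 cont=1 payload=0x00=0: acc |= 0<<0 -> acc=0 shift=7
  byte[7]=0x73 cont=0 payload=0x73=115: acc |= 115<<7 -> acc=14720 shift=14 [end]
Varint 4: bytes[6:8] = 80 73 -> value 14720 (2 byte(s))
  byte[8]=0x88 cont=1 payload=0x08=8: acc |= 8<<0 -> acc=8 shift=7
  byte[9]=0x4C cont=0 payload=0x4C=76: acc |= 76<<7 -> acc=9736 shift=14 [end]
Varint 5: bytes[8:10] = 88 4C -> value 9736 (2 byte(s))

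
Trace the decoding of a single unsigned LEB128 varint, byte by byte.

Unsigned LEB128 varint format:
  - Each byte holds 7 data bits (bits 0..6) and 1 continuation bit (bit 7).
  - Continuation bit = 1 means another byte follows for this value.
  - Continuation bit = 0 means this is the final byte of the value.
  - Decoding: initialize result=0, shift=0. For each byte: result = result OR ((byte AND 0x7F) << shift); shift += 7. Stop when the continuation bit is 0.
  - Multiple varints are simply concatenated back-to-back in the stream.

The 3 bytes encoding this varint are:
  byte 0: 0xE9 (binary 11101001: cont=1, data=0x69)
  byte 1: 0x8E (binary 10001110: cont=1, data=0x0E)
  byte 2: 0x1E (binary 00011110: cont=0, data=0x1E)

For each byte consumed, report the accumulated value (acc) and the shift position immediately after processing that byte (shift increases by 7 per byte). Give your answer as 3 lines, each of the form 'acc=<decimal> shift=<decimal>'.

Answer: acc=105 shift=7
acc=1897 shift=14
acc=493417 shift=21

Derivation:
byte 0=0xE9: payload=0x69=105, contrib = 105<<0 = 105; acc -> 105, shift -> 7
byte 1=0x8E: payload=0x0E=14, contrib = 14<<7 = 1792; acc -> 1897, shift -> 14
byte 2=0x1E: payload=0x1E=30, contrib = 30<<14 = 491520; acc -> 493417, shift -> 21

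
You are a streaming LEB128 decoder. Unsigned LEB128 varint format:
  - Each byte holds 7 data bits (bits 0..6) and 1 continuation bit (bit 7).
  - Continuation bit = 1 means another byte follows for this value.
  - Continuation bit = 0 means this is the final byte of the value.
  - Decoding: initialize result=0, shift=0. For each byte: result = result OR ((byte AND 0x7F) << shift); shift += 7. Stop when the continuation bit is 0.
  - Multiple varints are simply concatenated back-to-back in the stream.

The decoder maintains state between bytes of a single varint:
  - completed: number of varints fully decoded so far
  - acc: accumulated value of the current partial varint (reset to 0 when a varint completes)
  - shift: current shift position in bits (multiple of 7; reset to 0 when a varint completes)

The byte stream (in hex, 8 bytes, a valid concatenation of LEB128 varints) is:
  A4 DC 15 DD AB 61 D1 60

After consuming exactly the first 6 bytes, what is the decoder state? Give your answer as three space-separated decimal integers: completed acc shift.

Answer: 2 0 0

Derivation:
byte[0]=0xA4 cont=1 payload=0x24: acc |= 36<<0 -> completed=0 acc=36 shift=7
byte[1]=0xDC cont=1 payload=0x5C: acc |= 92<<7 -> completed=0 acc=11812 shift=14
byte[2]=0x15 cont=0 payload=0x15: varint #1 complete (value=355876); reset -> completed=1 acc=0 shift=0
byte[3]=0xDD cont=1 payload=0x5D: acc |= 93<<0 -> completed=1 acc=93 shift=7
byte[4]=0xAB cont=1 payload=0x2B: acc |= 43<<7 -> completed=1 acc=5597 shift=14
byte[5]=0x61 cont=0 payload=0x61: varint #2 complete (value=1594845); reset -> completed=2 acc=0 shift=0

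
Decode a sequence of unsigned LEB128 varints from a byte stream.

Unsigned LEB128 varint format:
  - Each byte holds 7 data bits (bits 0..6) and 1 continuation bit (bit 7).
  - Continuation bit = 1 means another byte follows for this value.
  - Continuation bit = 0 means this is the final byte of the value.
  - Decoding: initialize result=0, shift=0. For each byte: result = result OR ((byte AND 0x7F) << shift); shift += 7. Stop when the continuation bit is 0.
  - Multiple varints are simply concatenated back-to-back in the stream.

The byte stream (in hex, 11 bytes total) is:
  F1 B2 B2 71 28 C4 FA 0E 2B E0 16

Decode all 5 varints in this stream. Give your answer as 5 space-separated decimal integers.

Answer: 237803889 40 245060 43 2912

Derivation:
  byte[0]=0xF1 cont=1 payload=0x71=113: acc |= 113<<0 -> acc=113 shift=7
  byte[1]=0xB2 cont=1 payload=0x32=50: acc |= 50<<7 -> acc=6513 shift=14
  byte[2]=0xB2 cont=1 payload=0x32=50: acc |= 50<<14 -> acc=825713 shift=21
  byte[3]=0x71 cont=0 payload=0x71=113: acc |= 113<<21 -> acc=237803889 shift=28 [end]
Varint 1: bytes[0:4] = F1 B2 B2 71 -> value 237803889 (4 byte(s))
  byte[4]=0x28 cont=0 payload=0x28=40: acc |= 40<<0 -> acc=40 shift=7 [end]
Varint 2: bytes[4:5] = 28 -> value 40 (1 byte(s))
  byte[5]=0xC4 cont=1 payload=0x44=68: acc |= 68<<0 -> acc=68 shift=7
  byte[6]=0xFA cont=1 payload=0x7A=122: acc |= 122<<7 -> acc=15684 shift=14
  byte[7]=0x0E cont=0 payload=0x0E=14: acc |= 14<<14 -> acc=245060 shift=21 [end]
Varint 3: bytes[5:8] = C4 FA 0E -> value 245060 (3 byte(s))
  byte[8]=0x2B cont=0 payload=0x2B=43: acc |= 43<<0 -> acc=43 shift=7 [end]
Varint 4: bytes[8:9] = 2B -> value 43 (1 byte(s))
  byte[9]=0xE0 cont=1 payload=0x60=96: acc |= 96<<0 -> acc=96 shift=7
  byte[10]=0x16 cont=0 payload=0x16=22: acc |= 22<<7 -> acc=2912 shift=14 [end]
Varint 5: bytes[9:11] = E0 16 -> value 2912 (2 byte(s))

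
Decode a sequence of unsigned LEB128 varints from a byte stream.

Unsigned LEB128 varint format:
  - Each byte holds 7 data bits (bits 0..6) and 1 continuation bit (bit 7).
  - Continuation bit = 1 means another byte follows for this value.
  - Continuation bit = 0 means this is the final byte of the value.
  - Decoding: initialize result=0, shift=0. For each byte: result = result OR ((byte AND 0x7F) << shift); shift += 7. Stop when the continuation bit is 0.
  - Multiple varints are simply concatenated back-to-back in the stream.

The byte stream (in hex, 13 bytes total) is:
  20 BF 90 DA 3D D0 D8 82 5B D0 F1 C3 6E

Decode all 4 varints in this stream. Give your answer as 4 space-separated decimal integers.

Answer: 32 129402943 190884944 231798992

Derivation:
  byte[0]=0x20 cont=0 payload=0x20=32: acc |= 32<<0 -> acc=32 shift=7 [end]
Varint 1: bytes[0:1] = 20 -> value 32 (1 byte(s))
  byte[1]=0xBF cont=1 payload=0x3F=63: acc |= 63<<0 -> acc=63 shift=7
  byte[2]=0x90 cont=1 payload=0x10=16: acc |= 16<<7 -> acc=2111 shift=14
  byte[3]=0xDA cont=1 payload=0x5A=90: acc |= 90<<14 -> acc=1476671 shift=21
  byte[4]=0x3D cont=0 payload=0x3D=61: acc |= 61<<21 -> acc=129402943 shift=28 [end]
Varint 2: bytes[1:5] = BF 90 DA 3D -> value 129402943 (4 byte(s))
  byte[5]=0xD0 cont=1 payload=0x50=80: acc |= 80<<0 -> acc=80 shift=7
  byte[6]=0xD8 cont=1 payload=0x58=88: acc |= 88<<7 -> acc=11344 shift=14
  byte[7]=0x82 cont=1 payload=0x02=2: acc |= 2<<14 -> acc=44112 shift=21
  byte[8]=0x5B cont=0 payload=0x5B=91: acc |= 91<<21 -> acc=190884944 shift=28 [end]
Varint 3: bytes[5:9] = D0 D8 82 5B -> value 190884944 (4 byte(s))
  byte[9]=0xD0 cont=1 payload=0x50=80: acc |= 80<<0 -> acc=80 shift=7
  byte[10]=0xF1 cont=1 payload=0x71=113: acc |= 113<<7 -> acc=14544 shift=14
  byte[11]=0xC3 cont=1 payload=0x43=67: acc |= 67<<14 -> acc=1112272 shift=21
  byte[12]=0x6E cont=0 payload=0x6E=110: acc |= 110<<21 -> acc=231798992 shift=28 [end]
Varint 4: bytes[9:13] = D0 F1 C3 6E -> value 231798992 (4 byte(s))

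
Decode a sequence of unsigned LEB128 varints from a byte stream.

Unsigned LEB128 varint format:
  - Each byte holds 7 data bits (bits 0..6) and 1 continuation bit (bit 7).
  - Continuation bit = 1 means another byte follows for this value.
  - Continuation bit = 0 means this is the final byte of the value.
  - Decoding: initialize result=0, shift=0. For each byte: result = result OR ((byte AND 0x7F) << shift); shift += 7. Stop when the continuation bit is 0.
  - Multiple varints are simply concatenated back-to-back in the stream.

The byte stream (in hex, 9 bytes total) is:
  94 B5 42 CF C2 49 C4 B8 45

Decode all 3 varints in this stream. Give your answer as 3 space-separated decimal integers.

Answer: 1088148 1204559 1137732

Derivation:
  byte[0]=0x94 cont=1 payload=0x14=20: acc |= 20<<0 -> acc=20 shift=7
  byte[1]=0xB5 cont=1 payload=0x35=53: acc |= 53<<7 -> acc=6804 shift=14
  byte[2]=0x42 cont=0 payload=0x42=66: acc |= 66<<14 -> acc=1088148 shift=21 [end]
Varint 1: bytes[0:3] = 94 B5 42 -> value 1088148 (3 byte(s))
  byte[3]=0xCF cont=1 payload=0x4F=79: acc |= 79<<0 -> acc=79 shift=7
  byte[4]=0xC2 cont=1 payload=0x42=66: acc |= 66<<7 -> acc=8527 shift=14
  byte[5]=0x49 cont=0 payload=0x49=73: acc |= 73<<14 -> acc=1204559 shift=21 [end]
Varint 2: bytes[3:6] = CF C2 49 -> value 1204559 (3 byte(s))
  byte[6]=0xC4 cont=1 payload=0x44=68: acc |= 68<<0 -> acc=68 shift=7
  byte[7]=0xB8 cont=1 payload=0x38=56: acc |= 56<<7 -> acc=7236 shift=14
  byte[8]=0x45 cont=0 payload=0x45=69: acc |= 69<<14 -> acc=1137732 shift=21 [end]
Varint 3: bytes[6:9] = C4 B8 45 -> value 1137732 (3 byte(s))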